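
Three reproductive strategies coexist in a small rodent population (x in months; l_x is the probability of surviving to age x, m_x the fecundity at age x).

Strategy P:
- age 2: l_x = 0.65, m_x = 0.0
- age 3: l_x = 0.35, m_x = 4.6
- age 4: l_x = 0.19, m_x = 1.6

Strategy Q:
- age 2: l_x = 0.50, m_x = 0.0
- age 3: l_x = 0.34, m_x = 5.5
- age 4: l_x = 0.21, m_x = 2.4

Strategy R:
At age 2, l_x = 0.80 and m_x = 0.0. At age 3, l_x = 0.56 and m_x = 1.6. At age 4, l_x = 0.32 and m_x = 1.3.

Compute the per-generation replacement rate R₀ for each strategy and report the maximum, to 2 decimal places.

Strategy P: R₀ = 0.65×0.0 + 0.35×4.6 + 0.19×1.6 = 1.9140
Strategy Q: R₀ = 0.50×0.0 + 0.34×5.5 + 0.21×2.4 = 2.3740
Strategy R: R₀ = 0.80×0.0 + 0.56×1.6 + 0.32×1.3 = 1.3120
Highest R₀: strategy Q with 2.3740.

2.37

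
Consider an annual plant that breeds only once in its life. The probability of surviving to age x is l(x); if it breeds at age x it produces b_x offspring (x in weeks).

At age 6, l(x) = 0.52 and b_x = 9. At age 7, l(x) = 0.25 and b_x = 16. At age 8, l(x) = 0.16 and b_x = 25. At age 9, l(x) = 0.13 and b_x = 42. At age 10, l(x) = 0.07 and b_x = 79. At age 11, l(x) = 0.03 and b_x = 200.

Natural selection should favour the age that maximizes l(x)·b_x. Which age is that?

11

Expected offspring if breeding at age x = l(x) × b_x:
  age 6: 0.52 × 9 = 4.680
  age 7: 0.25 × 16 = 4.000
  age 8: 0.16 × 25 = 4.000
  age 9: 0.13 × 42 = 5.460
  age 10: 0.07 × 79 = 5.530
  age 11: 0.03 × 200 = 6.000
Maximum at age 11 (6.000).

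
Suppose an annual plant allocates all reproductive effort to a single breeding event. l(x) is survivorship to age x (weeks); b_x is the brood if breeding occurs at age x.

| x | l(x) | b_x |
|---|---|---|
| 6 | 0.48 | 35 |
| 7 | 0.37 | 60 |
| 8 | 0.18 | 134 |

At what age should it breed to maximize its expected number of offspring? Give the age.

Expected offspring if breeding at age x = l(x) × b_x:
  age 6: 0.48 × 35 = 16.800
  age 7: 0.37 × 60 = 22.200
  age 8: 0.18 × 134 = 24.120
Maximum at age 8 (24.120).

8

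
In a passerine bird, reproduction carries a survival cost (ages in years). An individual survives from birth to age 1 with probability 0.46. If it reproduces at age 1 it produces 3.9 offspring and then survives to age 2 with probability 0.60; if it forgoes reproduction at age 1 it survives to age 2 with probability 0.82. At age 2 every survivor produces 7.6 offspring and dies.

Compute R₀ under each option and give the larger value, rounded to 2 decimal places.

breed at age 1: R₀ = 0.46 × (3.9 + 0.60 × 7.6) = 0.46 × 8.4600 = 3.8916
delay to age 2: R₀ = 0.46 × (0.82 × 7.6) = 0.46 × 6.2320 = 2.8667
Higher: breed at age 1 (3.8916).

3.89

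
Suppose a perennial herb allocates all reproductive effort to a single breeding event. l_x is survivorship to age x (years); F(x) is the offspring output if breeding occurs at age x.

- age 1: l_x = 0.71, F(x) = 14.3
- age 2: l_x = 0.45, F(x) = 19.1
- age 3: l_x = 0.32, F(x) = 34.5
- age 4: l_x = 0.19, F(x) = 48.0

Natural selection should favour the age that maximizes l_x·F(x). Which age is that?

Expected offspring if breeding at age x = l_x × F(x):
  age 1: 0.71 × 14.3 = 10.153
  age 2: 0.45 × 19.1 = 8.595
  age 3: 0.32 × 34.5 = 11.040
  age 4: 0.19 × 48.0 = 9.120
Maximum at age 3 (11.040).

3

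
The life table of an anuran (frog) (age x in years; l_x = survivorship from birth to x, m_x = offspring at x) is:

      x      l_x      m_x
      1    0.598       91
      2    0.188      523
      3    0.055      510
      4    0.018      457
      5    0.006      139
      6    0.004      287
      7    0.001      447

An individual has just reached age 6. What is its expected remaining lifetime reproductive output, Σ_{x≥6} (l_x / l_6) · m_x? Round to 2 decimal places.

398.75

l_6 = 0.004. Conditional survival from age 6 to x is l_x / l_6.
  x=6: (0.004/0.004) × 287 = 287.0000
  x=7: (0.001/0.004) × 447 = 111.7500
Sum = 287.0000 + 111.7500 = 398.7500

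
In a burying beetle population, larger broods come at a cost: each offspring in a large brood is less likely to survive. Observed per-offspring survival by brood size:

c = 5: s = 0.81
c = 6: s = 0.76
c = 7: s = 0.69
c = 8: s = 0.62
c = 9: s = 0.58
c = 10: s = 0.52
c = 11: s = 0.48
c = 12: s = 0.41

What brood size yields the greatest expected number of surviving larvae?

11

Expected surviving larvae = c × s(c):
  c=5: 5 × 0.81 = 4.050
  c=6: 6 × 0.76 = 4.560
  c=7: 7 × 0.69 = 4.830
  c=8: 8 × 0.62 = 4.960
  c=9: 9 × 0.58 = 5.220
  c=10: 10 × 0.52 = 5.200
  c=11: 11 × 0.48 = 5.280
  c=12: 12 × 0.41 = 4.920
Maximum at c = 11 (5.280 surviving larvae).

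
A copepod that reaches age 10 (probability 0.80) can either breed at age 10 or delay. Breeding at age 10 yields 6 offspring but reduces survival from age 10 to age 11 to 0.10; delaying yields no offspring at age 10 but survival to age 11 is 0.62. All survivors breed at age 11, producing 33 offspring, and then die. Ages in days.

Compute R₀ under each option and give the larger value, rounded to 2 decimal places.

16.37

breed at age 10: R₀ = 0.80 × (6 + 0.10 × 33) = 0.80 × 9.3000 = 7.4400
delay to age 11: R₀ = 0.80 × (0.62 × 33) = 0.80 × 20.4600 = 16.3680
Higher: delay to age 11 (16.3680).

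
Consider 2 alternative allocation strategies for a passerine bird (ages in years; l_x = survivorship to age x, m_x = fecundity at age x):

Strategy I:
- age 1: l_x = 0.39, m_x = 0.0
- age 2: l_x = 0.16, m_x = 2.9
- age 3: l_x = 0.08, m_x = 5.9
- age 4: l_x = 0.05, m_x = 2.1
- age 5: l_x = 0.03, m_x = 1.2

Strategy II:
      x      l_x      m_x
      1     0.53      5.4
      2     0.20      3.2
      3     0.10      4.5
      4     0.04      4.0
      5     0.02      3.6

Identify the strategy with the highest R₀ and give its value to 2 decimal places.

4.18

Strategy I: R₀ = 0.39×0.0 + 0.16×2.9 + 0.08×5.9 + 0.05×2.1 + 0.03×1.2 = 1.0770
Strategy II: R₀ = 0.53×5.4 + 0.20×3.2 + 0.10×4.5 + 0.04×4.0 + 0.02×3.6 = 4.1840
Highest R₀: strategy II with 4.1840.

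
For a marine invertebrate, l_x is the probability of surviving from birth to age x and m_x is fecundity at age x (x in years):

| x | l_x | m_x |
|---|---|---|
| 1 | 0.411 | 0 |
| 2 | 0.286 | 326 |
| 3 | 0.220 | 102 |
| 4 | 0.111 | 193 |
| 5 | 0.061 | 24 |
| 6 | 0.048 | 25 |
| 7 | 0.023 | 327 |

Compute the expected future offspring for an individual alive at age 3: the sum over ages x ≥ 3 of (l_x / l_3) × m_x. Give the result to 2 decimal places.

l_3 = 0.220. Conditional survival from age 3 to x is l_x / l_3.
  x=3: (0.220/0.220) × 102 = 102.0000
  x=4: (0.111/0.220) × 193 = 97.3773
  x=5: (0.061/0.220) × 24 = 6.6545
  x=6: (0.048/0.220) × 25 = 5.4545
  x=7: (0.023/0.220) × 327 = 34.1864
Sum = 102.0000 + 97.3773 + 6.6545 + 5.4545 + 34.1864 = 245.6727

245.67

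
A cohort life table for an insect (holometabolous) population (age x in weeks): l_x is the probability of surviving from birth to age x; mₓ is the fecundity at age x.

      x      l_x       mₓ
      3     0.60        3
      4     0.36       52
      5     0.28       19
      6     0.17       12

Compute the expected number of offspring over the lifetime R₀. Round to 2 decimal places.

R₀ = Σ l_x mₓ:
  age 3: 0.60 × 3 = 1.8000
  age 4: 0.36 × 52 = 18.7200
  age 5: 0.28 × 19 = 5.3200
  age 6: 0.17 × 12 = 2.0400
R₀ = 1.8000 + 18.7200 + 5.3200 + 2.0400 = 27.8800

27.88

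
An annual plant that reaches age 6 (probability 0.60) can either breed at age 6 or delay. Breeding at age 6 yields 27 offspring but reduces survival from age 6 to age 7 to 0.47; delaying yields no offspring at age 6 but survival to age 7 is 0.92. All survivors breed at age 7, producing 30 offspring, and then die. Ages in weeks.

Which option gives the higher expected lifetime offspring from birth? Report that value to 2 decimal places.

24.66

breed at age 6: R₀ = 0.60 × (27 + 0.47 × 30) = 0.60 × 41.1000 = 24.6600
delay to age 7: R₀ = 0.60 × (0.92 × 30) = 0.60 × 27.6000 = 16.5600
Higher: breed at age 6 (24.6600).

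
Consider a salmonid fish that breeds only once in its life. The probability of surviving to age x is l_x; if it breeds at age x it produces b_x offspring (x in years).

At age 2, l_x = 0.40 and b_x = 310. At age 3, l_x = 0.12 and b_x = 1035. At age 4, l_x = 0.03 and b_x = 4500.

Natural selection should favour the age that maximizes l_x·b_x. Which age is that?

Expected offspring if breeding at age x = l_x × b_x:
  age 2: 0.40 × 310 = 124.000
  age 3: 0.12 × 1035 = 124.200
  age 4: 0.03 × 4500 = 135.000
Maximum at age 4 (135.000).

4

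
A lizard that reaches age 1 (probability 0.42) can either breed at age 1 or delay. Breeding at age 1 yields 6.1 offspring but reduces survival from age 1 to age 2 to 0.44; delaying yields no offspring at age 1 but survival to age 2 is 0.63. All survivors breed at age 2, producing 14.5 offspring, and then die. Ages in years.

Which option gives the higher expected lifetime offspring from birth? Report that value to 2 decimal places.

breed at age 1: R₀ = 0.42 × (6.1 + 0.44 × 14.5) = 0.42 × 12.4800 = 5.2416
delay to age 2: R₀ = 0.42 × (0.63 × 14.5) = 0.42 × 9.1350 = 3.8367
Higher: breed at age 1 (5.2416).

5.24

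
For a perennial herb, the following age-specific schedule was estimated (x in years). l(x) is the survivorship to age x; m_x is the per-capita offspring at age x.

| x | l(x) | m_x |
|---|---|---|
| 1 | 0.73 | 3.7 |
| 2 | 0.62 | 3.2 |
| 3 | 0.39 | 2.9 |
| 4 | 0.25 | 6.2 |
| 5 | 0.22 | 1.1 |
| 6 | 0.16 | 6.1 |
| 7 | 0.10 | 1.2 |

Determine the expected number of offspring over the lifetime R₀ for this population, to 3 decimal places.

R₀ = Σ l(x) m_x:
  age 1: 0.73 × 3.7 = 2.7010
  age 2: 0.62 × 3.2 = 1.9840
  age 3: 0.39 × 2.9 = 1.1310
  age 4: 0.25 × 6.2 = 1.5500
  age 5: 0.22 × 1.1 = 0.2420
  age 6: 0.16 × 6.1 = 0.9760
  age 7: 0.10 × 1.2 = 0.1200
R₀ = 2.7010 + 1.9840 + 1.1310 + 1.5500 + 0.2420 + 0.9760 + 0.1200 = 8.7040

8.704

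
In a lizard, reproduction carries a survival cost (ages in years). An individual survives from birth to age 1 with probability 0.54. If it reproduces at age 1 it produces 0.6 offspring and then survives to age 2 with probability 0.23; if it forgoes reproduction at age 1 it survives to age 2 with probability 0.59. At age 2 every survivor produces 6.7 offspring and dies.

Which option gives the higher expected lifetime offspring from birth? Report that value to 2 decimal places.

breed at age 1: R₀ = 0.54 × (0.6 + 0.23 × 6.7) = 0.54 × 2.1410 = 1.1561
delay to age 2: R₀ = 0.54 × (0.59 × 6.7) = 0.54 × 3.9530 = 2.1346
Higher: delay to age 2 (2.1346).

2.13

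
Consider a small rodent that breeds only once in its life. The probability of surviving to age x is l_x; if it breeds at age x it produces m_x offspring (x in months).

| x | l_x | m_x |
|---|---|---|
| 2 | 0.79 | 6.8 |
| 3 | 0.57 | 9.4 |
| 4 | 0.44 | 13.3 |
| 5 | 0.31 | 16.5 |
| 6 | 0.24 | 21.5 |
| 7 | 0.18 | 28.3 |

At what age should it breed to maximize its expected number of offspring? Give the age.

4

Expected offspring if breeding at age x = l_x × m_x:
  age 2: 0.79 × 6.8 = 5.372
  age 3: 0.57 × 9.4 = 5.358
  age 4: 0.44 × 13.3 = 5.852
  age 5: 0.31 × 16.5 = 5.115
  age 6: 0.24 × 21.5 = 5.160
  age 7: 0.18 × 28.3 = 5.094
Maximum at age 4 (5.852).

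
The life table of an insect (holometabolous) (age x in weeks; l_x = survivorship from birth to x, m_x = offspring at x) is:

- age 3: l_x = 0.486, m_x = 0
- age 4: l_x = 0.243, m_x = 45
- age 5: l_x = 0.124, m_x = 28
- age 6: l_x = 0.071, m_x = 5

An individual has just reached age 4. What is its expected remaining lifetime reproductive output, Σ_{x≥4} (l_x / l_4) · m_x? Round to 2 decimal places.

60.75

l_4 = 0.243. Conditional survival from age 4 to x is l_x / l_4.
  x=4: (0.243/0.243) × 45 = 45.0000
  x=5: (0.124/0.243) × 28 = 14.2881
  x=6: (0.071/0.243) × 5 = 1.4609
Sum = 45.0000 + 14.2881 + 1.4609 = 60.7490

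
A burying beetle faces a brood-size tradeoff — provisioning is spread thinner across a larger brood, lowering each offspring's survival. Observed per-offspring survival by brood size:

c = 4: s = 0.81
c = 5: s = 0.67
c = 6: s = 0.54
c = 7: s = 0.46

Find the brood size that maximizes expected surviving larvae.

Expected surviving larvae = c × s(c):
  c=4: 4 × 0.81 = 3.240
  c=5: 5 × 0.67 = 3.350
  c=6: 6 × 0.54 = 3.240
  c=7: 7 × 0.46 = 3.220
Maximum at c = 5 (3.350 surviving larvae).

5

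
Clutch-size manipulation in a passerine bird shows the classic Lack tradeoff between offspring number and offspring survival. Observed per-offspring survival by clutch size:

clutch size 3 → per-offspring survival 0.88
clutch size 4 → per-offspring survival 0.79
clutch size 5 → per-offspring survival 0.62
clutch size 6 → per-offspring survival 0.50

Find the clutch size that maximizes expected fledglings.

4

Expected fledglings = c × s(c):
  c=3: 3 × 0.88 = 2.640
  c=4: 4 × 0.79 = 3.160
  c=5: 5 × 0.62 = 3.100
  c=6: 6 × 0.50 = 3.000
Maximum at c = 4 (3.160 fledglings).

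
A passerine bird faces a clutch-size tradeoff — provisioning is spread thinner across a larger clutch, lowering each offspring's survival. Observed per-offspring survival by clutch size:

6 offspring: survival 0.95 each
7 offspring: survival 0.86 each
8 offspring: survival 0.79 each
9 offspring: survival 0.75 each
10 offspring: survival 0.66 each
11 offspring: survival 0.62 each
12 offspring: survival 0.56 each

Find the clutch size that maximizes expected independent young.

Expected independent young = c × s(c):
  c=6: 6 × 0.95 = 5.700
  c=7: 7 × 0.86 = 6.020
  c=8: 8 × 0.79 = 6.320
  c=9: 9 × 0.75 = 6.750
  c=10: 10 × 0.66 = 6.600
  c=11: 11 × 0.62 = 6.820
  c=12: 12 × 0.56 = 6.720
Maximum at c = 11 (6.820 independent young).

11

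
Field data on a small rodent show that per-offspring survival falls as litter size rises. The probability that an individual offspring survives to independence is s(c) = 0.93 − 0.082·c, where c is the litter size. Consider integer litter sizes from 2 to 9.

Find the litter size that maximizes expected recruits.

6

Expected recruits = c × s(c):
  c=2: 2 × 0.766 = 1.532
  c=3: 3 × 0.684 = 2.052
  c=4: 4 × 0.602 = 2.408
  c=5: 5 × 0.520 = 2.600
  c=6: 6 × 0.438 = 2.628
  c=7: 7 × 0.356 = 2.492
  c=8: 8 × 0.274 = 2.192
  c=9: 9 × 0.192 = 1.728
Maximum at c = 6 (2.628 recruits).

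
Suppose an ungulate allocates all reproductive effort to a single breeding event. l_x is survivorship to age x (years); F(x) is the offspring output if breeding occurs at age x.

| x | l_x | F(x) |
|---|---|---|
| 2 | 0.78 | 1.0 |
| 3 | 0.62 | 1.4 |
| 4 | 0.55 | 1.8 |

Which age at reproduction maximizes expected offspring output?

Expected offspring if breeding at age x = l_x × F(x):
  age 2: 0.78 × 1.0 = 0.780
  age 3: 0.62 × 1.4 = 0.868
  age 4: 0.55 × 1.8 = 0.990
Maximum at age 4 (0.990).

4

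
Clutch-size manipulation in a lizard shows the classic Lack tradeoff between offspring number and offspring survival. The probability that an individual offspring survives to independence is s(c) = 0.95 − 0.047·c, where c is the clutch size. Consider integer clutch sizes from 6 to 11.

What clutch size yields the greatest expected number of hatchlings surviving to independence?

Expected hatchlings surviving to independence = c × s(c):
  c=6: 6 × 0.668 = 4.008
  c=7: 7 × 0.621 = 4.347
  c=8: 8 × 0.574 = 4.592
  c=9: 9 × 0.527 = 4.743
  c=10: 10 × 0.480 = 4.800
  c=11: 11 × 0.433 = 4.763
Maximum at c = 10 (4.800 hatchlings surviving to independence).

10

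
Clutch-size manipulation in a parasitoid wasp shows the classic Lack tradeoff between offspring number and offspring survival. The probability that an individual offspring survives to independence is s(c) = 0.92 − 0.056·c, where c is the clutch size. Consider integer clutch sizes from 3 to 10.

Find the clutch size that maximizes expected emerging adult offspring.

Expected emerging adult offspring = c × s(c):
  c=3: 3 × 0.752 = 2.256
  c=4: 4 × 0.696 = 2.784
  c=5: 5 × 0.640 = 3.200
  c=6: 6 × 0.584 = 3.504
  c=7: 7 × 0.528 = 3.696
  c=8: 8 × 0.472 = 3.776
  c=9: 9 × 0.416 = 3.744
  c=10: 10 × 0.360 = 3.600
Maximum at c = 8 (3.776 emerging adult offspring).

8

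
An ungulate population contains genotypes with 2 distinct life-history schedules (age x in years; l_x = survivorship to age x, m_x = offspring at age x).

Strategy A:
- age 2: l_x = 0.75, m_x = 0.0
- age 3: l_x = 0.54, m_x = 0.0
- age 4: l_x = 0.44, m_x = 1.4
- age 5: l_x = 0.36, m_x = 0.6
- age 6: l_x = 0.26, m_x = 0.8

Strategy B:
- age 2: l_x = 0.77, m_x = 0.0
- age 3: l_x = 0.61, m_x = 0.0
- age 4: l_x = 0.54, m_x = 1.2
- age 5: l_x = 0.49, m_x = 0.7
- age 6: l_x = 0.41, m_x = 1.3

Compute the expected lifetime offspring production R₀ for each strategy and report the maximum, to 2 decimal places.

Strategy A: R₀ = 0.75×0.0 + 0.54×0.0 + 0.44×1.4 + 0.36×0.6 + 0.26×0.8 = 1.0400
Strategy B: R₀ = 0.77×0.0 + 0.61×0.0 + 0.54×1.2 + 0.49×0.7 + 0.41×1.3 = 1.5240
Highest R₀: strategy B with 1.5240.

1.52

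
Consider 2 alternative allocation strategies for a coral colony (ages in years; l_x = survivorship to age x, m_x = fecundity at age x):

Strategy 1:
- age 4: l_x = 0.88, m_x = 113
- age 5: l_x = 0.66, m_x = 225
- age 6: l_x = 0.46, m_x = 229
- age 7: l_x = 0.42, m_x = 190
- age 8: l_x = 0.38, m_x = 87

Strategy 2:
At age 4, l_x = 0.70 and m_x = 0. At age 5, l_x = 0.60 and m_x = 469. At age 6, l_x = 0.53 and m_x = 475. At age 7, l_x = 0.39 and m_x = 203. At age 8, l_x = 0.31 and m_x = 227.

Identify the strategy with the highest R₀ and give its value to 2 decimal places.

682.69

Strategy 1: R₀ = 0.88×113 + 0.66×225 + 0.46×229 + 0.42×190 + 0.38×87 = 466.1400
Strategy 2: R₀ = 0.70×0 + 0.60×469 + 0.53×475 + 0.39×203 + 0.31×227 = 682.6900
Highest R₀: strategy 2 with 682.6900.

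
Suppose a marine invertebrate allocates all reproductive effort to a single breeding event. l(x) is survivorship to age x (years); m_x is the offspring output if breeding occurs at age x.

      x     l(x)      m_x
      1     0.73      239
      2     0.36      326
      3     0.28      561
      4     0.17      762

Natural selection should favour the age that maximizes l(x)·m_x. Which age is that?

1

Expected offspring if breeding at age x = l(x) × m_x:
  age 1: 0.73 × 239 = 174.470
  age 2: 0.36 × 326 = 117.360
  age 3: 0.28 × 561 = 157.080
  age 4: 0.17 × 762 = 129.540
Maximum at age 1 (174.470).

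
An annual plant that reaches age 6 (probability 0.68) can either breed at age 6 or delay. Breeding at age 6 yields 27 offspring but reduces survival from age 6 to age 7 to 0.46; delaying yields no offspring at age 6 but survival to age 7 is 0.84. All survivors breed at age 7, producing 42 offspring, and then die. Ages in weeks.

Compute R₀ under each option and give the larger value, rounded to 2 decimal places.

31.50

breed at age 6: R₀ = 0.68 × (27 + 0.46 × 42) = 0.68 × 46.3200 = 31.4976
delay to age 7: R₀ = 0.68 × (0.84 × 42) = 0.68 × 35.2800 = 23.9904
Higher: breed at age 6 (31.4976).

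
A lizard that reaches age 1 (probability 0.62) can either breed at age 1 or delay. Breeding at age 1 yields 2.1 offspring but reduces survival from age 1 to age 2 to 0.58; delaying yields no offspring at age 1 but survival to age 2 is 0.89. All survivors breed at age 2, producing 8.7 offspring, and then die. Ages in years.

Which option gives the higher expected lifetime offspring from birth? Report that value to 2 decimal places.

breed at age 1: R₀ = 0.62 × (2.1 + 0.58 × 8.7) = 0.62 × 7.1460 = 4.4305
delay to age 2: R₀ = 0.62 × (0.89 × 8.7) = 0.62 × 7.7430 = 4.8007
Higher: delay to age 2 (4.8007).

4.80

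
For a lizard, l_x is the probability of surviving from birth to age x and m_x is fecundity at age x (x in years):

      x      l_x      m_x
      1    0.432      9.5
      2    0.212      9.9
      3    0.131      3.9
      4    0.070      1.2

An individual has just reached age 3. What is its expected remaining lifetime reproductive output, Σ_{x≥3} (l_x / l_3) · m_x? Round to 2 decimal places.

l_3 = 0.131. Conditional survival from age 3 to x is l_x / l_3.
  x=3: (0.131/0.131) × 3.9 = 3.9000
  x=4: (0.070/0.131) × 1.2 = 0.6412
Sum = 3.9000 + 0.6412 = 4.5412

4.54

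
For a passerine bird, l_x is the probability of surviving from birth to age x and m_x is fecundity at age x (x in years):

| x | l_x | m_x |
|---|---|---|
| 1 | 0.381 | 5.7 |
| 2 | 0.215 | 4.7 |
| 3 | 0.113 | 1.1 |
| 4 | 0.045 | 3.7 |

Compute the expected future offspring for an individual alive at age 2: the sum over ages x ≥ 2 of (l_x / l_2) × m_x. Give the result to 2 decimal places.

l_2 = 0.215. Conditional survival from age 2 to x is l_x / l_2.
  x=2: (0.215/0.215) × 4.7 = 4.7000
  x=3: (0.113/0.215) × 1.1 = 0.5781
  x=4: (0.045/0.215) × 3.7 = 0.7744
Sum = 4.7000 + 0.5781 + 0.7744 = 6.0526

6.05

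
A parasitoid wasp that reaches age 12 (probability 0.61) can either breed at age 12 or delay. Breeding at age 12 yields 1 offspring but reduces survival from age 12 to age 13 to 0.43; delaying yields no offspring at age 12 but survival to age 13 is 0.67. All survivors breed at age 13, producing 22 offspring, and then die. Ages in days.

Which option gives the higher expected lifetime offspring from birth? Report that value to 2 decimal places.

breed at age 12: R₀ = 0.61 × (1 + 0.43 × 22) = 0.61 × 10.4600 = 6.3806
delay to age 13: R₀ = 0.61 × (0.67 × 22) = 0.61 × 14.7400 = 8.9914
Higher: delay to age 13 (8.9914).

8.99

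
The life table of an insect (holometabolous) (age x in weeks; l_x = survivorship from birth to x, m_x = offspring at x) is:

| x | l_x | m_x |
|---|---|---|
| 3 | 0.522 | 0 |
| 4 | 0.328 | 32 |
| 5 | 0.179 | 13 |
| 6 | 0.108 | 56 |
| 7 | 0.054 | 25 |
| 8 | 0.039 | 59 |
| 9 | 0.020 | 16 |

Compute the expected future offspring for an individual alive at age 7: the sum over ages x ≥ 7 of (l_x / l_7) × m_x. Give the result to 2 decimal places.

73.54

l_7 = 0.054. Conditional survival from age 7 to x is l_x / l_7.
  x=7: (0.054/0.054) × 25 = 25.0000
  x=8: (0.039/0.054) × 59 = 42.6111
  x=9: (0.020/0.054) × 16 = 5.9259
Sum = 25.0000 + 42.6111 + 5.9259 = 73.5370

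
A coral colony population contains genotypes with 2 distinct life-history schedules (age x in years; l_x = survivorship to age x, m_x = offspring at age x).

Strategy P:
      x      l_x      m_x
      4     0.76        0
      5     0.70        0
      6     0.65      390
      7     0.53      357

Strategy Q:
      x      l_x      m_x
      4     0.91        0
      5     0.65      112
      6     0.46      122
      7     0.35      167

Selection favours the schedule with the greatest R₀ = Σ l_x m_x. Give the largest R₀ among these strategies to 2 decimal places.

442.71

Strategy P: R₀ = 0.76×0 + 0.70×0 + 0.65×390 + 0.53×357 = 442.7100
Strategy Q: R₀ = 0.91×0 + 0.65×112 + 0.46×122 + 0.35×167 = 187.3700
Highest R₀: strategy P with 442.7100.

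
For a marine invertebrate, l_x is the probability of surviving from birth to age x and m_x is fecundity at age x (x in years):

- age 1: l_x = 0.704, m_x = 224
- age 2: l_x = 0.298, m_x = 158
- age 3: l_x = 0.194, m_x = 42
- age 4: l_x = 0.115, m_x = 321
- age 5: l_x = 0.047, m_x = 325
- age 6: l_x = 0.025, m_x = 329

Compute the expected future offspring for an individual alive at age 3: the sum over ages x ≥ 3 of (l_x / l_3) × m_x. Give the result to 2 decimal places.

353.42

l_3 = 0.194. Conditional survival from age 3 to x is l_x / l_3.
  x=3: (0.194/0.194) × 42 = 42.0000
  x=4: (0.115/0.194) × 321 = 190.2835
  x=5: (0.047/0.194) × 325 = 78.7371
  x=6: (0.025/0.194) × 329 = 42.3969
Sum = 42.0000 + 190.2835 + 78.7371 + 42.3969 = 353.4175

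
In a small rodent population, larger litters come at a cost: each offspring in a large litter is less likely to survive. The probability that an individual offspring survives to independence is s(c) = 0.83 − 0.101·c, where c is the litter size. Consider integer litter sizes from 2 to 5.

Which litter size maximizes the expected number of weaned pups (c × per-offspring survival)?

Expected weaned pups = c × s(c):
  c=2: 2 × 0.628 = 1.256
  c=3: 3 × 0.527 = 1.581
  c=4: 4 × 0.426 = 1.704
  c=5: 5 × 0.325 = 1.625
Maximum at c = 4 (1.704 weaned pups).

4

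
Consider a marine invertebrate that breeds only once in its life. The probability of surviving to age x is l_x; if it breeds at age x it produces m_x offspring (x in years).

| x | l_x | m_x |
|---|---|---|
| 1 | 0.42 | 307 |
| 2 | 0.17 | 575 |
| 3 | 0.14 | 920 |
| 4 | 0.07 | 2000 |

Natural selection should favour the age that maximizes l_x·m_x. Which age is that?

Expected offspring if breeding at age x = l_x × m_x:
  age 1: 0.42 × 307 = 128.940
  age 2: 0.17 × 575 = 97.750
  age 3: 0.14 × 920 = 128.800
  age 4: 0.07 × 2000 = 140.000
Maximum at age 4 (140.000).

4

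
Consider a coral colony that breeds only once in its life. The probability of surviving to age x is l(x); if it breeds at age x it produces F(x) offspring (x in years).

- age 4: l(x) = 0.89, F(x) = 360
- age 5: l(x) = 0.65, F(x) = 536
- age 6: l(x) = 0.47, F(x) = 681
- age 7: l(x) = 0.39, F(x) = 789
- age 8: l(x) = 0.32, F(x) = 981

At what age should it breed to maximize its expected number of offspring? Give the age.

Expected offspring if breeding at age x = l(x) × F(x):
  age 4: 0.89 × 360 = 320.400
  age 5: 0.65 × 536 = 348.400
  age 6: 0.47 × 681 = 320.070
  age 7: 0.39 × 789 = 307.710
  age 8: 0.32 × 981 = 313.920
Maximum at age 5 (348.400).

5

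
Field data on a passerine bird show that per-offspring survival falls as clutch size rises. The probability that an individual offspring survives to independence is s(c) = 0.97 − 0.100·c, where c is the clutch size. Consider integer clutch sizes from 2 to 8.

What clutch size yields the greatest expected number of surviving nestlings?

5

Expected surviving nestlings = c × s(c):
  c=2: 2 × 0.770 = 1.540
  c=3: 3 × 0.670 = 2.010
  c=4: 4 × 0.570 = 2.280
  c=5: 5 × 0.470 = 2.350
  c=6: 6 × 0.370 = 2.220
  c=7: 7 × 0.270 = 1.890
  c=8: 8 × 0.170 = 1.360
Maximum at c = 5 (2.350 surviving nestlings).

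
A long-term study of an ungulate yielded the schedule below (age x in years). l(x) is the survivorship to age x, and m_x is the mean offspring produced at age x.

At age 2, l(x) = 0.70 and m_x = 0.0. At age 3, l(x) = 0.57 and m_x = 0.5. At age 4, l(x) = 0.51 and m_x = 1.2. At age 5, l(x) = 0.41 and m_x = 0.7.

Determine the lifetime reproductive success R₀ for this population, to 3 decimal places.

R₀ = Σ l(x) m_x:
  age 2: 0.70 × 0.0 = 0.0000
  age 3: 0.57 × 0.5 = 0.2850
  age 4: 0.51 × 1.2 = 0.6120
  age 5: 0.41 × 0.7 = 0.2870
R₀ = 0.0000 + 0.2850 + 0.6120 + 0.2870 = 1.1840

1.184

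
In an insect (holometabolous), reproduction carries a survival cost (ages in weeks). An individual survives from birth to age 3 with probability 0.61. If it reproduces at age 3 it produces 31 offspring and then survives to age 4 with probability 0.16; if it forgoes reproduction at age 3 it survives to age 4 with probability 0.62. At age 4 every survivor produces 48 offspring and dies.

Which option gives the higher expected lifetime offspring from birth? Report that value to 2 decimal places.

23.59

breed at age 3: R₀ = 0.61 × (31 + 0.16 × 48) = 0.61 × 38.6800 = 23.5948
delay to age 4: R₀ = 0.61 × (0.62 × 48) = 0.61 × 29.7600 = 18.1536
Higher: breed at age 3 (23.5948).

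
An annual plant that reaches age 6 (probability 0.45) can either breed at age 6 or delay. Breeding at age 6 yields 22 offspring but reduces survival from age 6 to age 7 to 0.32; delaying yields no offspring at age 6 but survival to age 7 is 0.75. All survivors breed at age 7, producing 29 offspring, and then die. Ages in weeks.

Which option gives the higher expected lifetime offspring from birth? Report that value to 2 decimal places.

14.08

breed at age 6: R₀ = 0.45 × (22 + 0.32 × 29) = 0.45 × 31.2800 = 14.0760
delay to age 7: R₀ = 0.45 × (0.75 × 29) = 0.45 × 21.7500 = 9.7875
Higher: breed at age 6 (14.0760).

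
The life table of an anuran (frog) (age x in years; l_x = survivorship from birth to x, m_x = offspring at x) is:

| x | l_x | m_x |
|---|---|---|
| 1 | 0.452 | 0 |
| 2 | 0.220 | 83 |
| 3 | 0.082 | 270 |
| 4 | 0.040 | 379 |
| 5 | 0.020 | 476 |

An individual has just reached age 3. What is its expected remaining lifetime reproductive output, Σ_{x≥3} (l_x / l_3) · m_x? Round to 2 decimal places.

l_3 = 0.082. Conditional survival from age 3 to x is l_x / l_3.
  x=3: (0.082/0.082) × 270 = 270.0000
  x=4: (0.040/0.082) × 379 = 184.8780
  x=5: (0.020/0.082) × 476 = 116.0976
Sum = 270.0000 + 184.8780 + 116.0976 = 570.9756

570.98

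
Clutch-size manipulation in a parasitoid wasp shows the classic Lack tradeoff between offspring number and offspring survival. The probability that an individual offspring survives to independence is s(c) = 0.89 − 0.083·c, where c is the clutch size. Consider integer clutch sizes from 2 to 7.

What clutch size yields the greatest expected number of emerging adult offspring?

Expected emerging adult offspring = c × s(c):
  c=2: 2 × 0.724 = 1.448
  c=3: 3 × 0.641 = 1.923
  c=4: 4 × 0.558 = 2.232
  c=5: 5 × 0.475 = 2.375
  c=6: 6 × 0.392 = 2.352
  c=7: 7 × 0.309 = 2.163
Maximum at c = 5 (2.375 emerging adult offspring).

5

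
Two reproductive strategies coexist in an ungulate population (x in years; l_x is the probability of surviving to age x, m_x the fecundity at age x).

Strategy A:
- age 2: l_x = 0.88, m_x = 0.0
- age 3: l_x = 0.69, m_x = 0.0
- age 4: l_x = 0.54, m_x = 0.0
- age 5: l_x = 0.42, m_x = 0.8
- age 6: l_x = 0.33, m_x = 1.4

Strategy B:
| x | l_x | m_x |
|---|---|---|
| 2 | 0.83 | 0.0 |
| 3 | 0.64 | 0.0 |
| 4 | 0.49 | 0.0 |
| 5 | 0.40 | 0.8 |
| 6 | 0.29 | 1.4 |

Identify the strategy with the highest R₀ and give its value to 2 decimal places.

Strategy A: R₀ = 0.88×0.0 + 0.69×0.0 + 0.54×0.0 + 0.42×0.8 + 0.33×1.4 = 0.7980
Strategy B: R₀ = 0.83×0.0 + 0.64×0.0 + 0.49×0.0 + 0.40×0.8 + 0.29×1.4 = 0.7260
Highest R₀: strategy A with 0.7980.

0.80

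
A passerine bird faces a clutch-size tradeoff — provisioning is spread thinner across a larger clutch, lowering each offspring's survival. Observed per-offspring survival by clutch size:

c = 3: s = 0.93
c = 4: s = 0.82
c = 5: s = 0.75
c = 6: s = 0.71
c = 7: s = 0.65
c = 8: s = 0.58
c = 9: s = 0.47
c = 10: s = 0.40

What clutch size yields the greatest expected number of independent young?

Expected independent young = c × s(c):
  c=3: 3 × 0.93 = 2.790
  c=4: 4 × 0.82 = 3.280
  c=5: 5 × 0.75 = 3.750
  c=6: 6 × 0.71 = 4.260
  c=7: 7 × 0.65 = 4.550
  c=8: 8 × 0.58 = 4.640
  c=9: 9 × 0.47 = 4.230
  c=10: 10 × 0.40 = 4.000
Maximum at c = 8 (4.640 independent young).

8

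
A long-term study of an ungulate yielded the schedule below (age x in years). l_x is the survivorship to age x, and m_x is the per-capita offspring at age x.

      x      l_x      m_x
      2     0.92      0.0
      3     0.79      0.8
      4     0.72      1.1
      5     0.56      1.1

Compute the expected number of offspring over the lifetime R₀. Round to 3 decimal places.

R₀ = Σ l_x m_x:
  age 2: 0.92 × 0.0 = 0.0000
  age 3: 0.79 × 0.8 = 0.6320
  age 4: 0.72 × 1.1 = 0.7920
  age 5: 0.56 × 1.1 = 0.6160
R₀ = 0.0000 + 0.6320 + 0.7920 + 0.6160 = 2.0400

2.040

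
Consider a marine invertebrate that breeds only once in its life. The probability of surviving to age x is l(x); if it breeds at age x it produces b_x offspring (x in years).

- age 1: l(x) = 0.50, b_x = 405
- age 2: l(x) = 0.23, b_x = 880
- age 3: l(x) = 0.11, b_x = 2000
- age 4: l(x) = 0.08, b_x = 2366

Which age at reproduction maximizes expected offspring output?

Expected offspring if breeding at age x = l(x) × b_x:
  age 1: 0.50 × 405 = 202.500
  age 2: 0.23 × 880 = 202.400
  age 3: 0.11 × 2000 = 220.000
  age 4: 0.08 × 2366 = 189.280
Maximum at age 3 (220.000).

3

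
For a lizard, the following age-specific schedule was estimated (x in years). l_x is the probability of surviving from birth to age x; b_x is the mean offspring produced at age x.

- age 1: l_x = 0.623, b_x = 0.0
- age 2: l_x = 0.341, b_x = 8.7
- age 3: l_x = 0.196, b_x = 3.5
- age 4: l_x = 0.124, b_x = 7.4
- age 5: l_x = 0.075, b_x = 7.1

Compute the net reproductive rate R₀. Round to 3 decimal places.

5.103

R₀ = Σ l_x b_x:
  age 1: 0.623 × 0.0 = 0.0000
  age 2: 0.341 × 8.7 = 2.9667
  age 3: 0.196 × 3.5 = 0.6860
  age 4: 0.124 × 7.4 = 0.9176
  age 5: 0.075 × 7.1 = 0.5325
R₀ = 0.0000 + 2.9667 + 0.6860 + 0.9176 + 0.5325 = 5.1028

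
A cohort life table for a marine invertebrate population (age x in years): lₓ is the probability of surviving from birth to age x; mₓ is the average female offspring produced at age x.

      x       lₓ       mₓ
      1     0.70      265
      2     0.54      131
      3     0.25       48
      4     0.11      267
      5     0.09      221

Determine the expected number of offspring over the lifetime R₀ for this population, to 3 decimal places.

R₀ = Σ lₓ mₓ:
  age 1: 0.70 × 265 = 185.5000
  age 2: 0.54 × 131 = 70.7400
  age 3: 0.25 × 48 = 12.0000
  age 4: 0.11 × 267 = 29.3700
  age 5: 0.09 × 221 = 19.8900
R₀ = 185.5000 + 70.7400 + 12.0000 + 29.3700 + 19.8900 = 317.5000

317.500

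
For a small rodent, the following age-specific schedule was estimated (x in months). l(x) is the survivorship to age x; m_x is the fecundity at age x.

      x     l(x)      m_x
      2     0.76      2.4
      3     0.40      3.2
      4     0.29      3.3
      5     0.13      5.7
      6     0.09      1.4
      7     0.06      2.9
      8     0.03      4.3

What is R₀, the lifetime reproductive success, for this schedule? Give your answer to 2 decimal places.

5.23

R₀ = Σ l(x) m_x:
  age 2: 0.76 × 2.4 = 1.8240
  age 3: 0.40 × 3.2 = 1.2800
  age 4: 0.29 × 3.3 = 0.9570
  age 5: 0.13 × 5.7 = 0.7410
  age 6: 0.09 × 1.4 = 0.1260
  age 7: 0.06 × 2.9 = 0.1740
  age 8: 0.03 × 4.3 = 0.1290
R₀ = 1.8240 + 1.2800 + 0.9570 + 0.7410 + 0.1260 + 0.1740 + 0.1290 = 5.2310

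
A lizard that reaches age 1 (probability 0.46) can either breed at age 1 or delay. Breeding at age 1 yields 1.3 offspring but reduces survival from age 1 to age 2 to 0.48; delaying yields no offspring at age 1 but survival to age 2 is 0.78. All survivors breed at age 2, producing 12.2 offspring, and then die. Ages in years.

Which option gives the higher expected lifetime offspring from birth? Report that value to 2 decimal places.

4.38

breed at age 1: R₀ = 0.46 × (1.3 + 0.48 × 12.2) = 0.46 × 7.1560 = 3.2918
delay to age 2: R₀ = 0.46 × (0.78 × 12.2) = 0.46 × 9.5160 = 4.3774
Higher: delay to age 2 (4.3774).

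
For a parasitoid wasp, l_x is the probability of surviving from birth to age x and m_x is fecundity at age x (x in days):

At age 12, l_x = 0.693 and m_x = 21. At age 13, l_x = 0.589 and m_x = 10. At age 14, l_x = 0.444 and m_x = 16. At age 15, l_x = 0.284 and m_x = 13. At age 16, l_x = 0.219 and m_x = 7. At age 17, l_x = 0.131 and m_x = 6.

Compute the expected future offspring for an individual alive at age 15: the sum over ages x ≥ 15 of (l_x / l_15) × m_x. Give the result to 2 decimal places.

21.17

l_15 = 0.284. Conditional survival from age 15 to x is l_x / l_15.
  x=15: (0.284/0.284) × 13 = 13.0000
  x=16: (0.219/0.284) × 7 = 5.3979
  x=17: (0.131/0.284) × 6 = 2.7676
Sum = 13.0000 + 5.3979 + 2.7676 = 21.1655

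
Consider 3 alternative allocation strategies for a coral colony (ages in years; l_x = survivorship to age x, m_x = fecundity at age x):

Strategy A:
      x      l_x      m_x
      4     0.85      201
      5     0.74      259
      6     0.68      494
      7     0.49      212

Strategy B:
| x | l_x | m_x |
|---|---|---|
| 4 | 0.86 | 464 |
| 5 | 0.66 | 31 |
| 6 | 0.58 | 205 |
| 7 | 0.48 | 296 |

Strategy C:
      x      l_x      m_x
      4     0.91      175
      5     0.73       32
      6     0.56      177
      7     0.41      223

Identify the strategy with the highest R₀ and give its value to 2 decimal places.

802.31

Strategy A: R₀ = 0.85×201 + 0.74×259 + 0.68×494 + 0.49×212 = 802.3100
Strategy B: R₀ = 0.86×464 + 0.66×31 + 0.58×205 + 0.48×296 = 680.4800
Strategy C: R₀ = 0.91×175 + 0.73×32 + 0.56×177 + 0.41×223 = 373.1600
Highest R₀: strategy A with 802.3100.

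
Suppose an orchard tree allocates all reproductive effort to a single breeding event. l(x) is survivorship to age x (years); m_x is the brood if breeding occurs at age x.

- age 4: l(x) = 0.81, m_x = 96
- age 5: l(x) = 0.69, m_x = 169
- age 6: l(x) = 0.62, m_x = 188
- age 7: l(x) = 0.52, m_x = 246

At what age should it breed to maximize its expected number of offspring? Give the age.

7

Expected offspring if breeding at age x = l(x) × m_x:
  age 4: 0.81 × 96 = 77.760
  age 5: 0.69 × 169 = 116.610
  age 6: 0.62 × 188 = 116.560
  age 7: 0.52 × 246 = 127.920
Maximum at age 7 (127.920).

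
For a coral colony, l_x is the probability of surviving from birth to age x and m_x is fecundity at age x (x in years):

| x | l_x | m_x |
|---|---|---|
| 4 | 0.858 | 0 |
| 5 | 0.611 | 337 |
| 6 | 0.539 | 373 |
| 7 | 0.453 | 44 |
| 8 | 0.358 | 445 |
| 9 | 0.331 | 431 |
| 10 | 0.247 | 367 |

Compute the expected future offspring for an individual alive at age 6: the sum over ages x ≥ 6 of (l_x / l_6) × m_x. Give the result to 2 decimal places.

l_6 = 0.539. Conditional survival from age 6 to x is l_x / l_6.
  x=6: (0.539/0.539) × 373 = 373.0000
  x=7: (0.453/0.539) × 44 = 36.9796
  x=8: (0.358/0.539) × 445 = 295.5659
  x=9: (0.331/0.539) × 431 = 264.6772
  x=10: (0.247/0.539) × 367 = 168.1800
Sum = 373.0000 + 36.9796 + 295.5659 + 264.6772 + 168.1800 = 1138.4026

1138.40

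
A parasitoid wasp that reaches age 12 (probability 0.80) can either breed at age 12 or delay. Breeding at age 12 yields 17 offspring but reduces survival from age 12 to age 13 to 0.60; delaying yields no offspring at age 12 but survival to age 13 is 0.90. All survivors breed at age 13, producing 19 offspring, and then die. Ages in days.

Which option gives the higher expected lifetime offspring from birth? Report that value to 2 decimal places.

breed at age 12: R₀ = 0.80 × (17 + 0.60 × 19) = 0.80 × 28.4000 = 22.7200
delay to age 13: R₀ = 0.80 × (0.90 × 19) = 0.80 × 17.1000 = 13.6800
Higher: breed at age 12 (22.7200).

22.72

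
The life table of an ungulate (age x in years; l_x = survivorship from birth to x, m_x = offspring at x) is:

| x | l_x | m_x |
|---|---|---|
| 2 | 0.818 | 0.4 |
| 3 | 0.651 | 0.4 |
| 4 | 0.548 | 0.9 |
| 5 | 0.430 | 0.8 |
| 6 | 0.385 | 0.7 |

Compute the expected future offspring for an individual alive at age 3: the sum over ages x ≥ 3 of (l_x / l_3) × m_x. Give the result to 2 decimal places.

2.10

l_3 = 0.651. Conditional survival from age 3 to x is l_x / l_3.
  x=3: (0.651/0.651) × 0.4 = 0.4000
  x=4: (0.548/0.651) × 0.9 = 0.7576
  x=5: (0.430/0.651) × 0.8 = 0.5284
  x=6: (0.385/0.651) × 0.7 = 0.4140
Sum = 0.4000 + 0.7576 + 0.5284 + 0.4140 = 2.1000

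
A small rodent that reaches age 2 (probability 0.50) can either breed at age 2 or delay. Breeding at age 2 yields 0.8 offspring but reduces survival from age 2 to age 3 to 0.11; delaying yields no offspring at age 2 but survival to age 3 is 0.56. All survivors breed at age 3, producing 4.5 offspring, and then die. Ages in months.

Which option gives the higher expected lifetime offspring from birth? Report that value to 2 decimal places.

1.26

breed at age 2: R₀ = 0.50 × (0.8 + 0.11 × 4.5) = 0.50 × 1.2950 = 0.6475
delay to age 3: R₀ = 0.50 × (0.56 × 4.5) = 0.50 × 2.5200 = 1.2600
Higher: delay to age 3 (1.2600).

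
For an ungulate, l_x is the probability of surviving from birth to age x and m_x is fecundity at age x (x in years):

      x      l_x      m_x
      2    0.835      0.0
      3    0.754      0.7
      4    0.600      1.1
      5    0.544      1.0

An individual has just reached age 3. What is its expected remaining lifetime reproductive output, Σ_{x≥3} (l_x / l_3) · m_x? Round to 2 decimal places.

l_3 = 0.754. Conditional survival from age 3 to x is l_x / l_3.
  x=3: (0.754/0.754) × 0.7 = 0.7000
  x=4: (0.600/0.754) × 1.1 = 0.8753
  x=5: (0.544/0.754) × 1.0 = 0.7215
Sum = 0.7000 + 0.8753 + 0.7215 = 2.2968

2.30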